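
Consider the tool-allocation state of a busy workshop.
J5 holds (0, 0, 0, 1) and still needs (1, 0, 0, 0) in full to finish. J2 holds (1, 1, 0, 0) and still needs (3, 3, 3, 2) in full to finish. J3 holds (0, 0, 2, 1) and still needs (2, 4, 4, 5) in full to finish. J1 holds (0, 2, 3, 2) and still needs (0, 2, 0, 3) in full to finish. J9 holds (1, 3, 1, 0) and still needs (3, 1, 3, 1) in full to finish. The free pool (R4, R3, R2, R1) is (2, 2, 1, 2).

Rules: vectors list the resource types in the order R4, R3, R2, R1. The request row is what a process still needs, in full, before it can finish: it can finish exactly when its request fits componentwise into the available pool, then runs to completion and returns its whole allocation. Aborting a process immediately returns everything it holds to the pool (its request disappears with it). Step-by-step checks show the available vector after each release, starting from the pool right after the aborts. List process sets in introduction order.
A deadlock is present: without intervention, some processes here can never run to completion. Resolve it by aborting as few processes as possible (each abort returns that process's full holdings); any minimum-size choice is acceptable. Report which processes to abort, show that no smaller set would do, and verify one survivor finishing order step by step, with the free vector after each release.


Minimum abort set: J2.
Key observation: aborting J2 returns (1, 1, 0, 0), and J9 — hopeless before — runs at step 4 with the returned capacity in the pool.
Why nothing smaller works: aborting no one leaves the state deadlocked as given.
The survivors complete as J5, J1, J3, J9. Verifying each step (starting from the post-abort pool):
  pool = (3, 3, 1, 2)
  run J5 (needs (1, 0, 0, 0), free (3, 3, 1, 2)); after release of (0, 0, 0, 1) the pool is (3, 3, 1, 3)
  run J1 (needs (0, 2, 0, 3), free (3, 3, 1, 3)); after release of (0, 2, 3, 2) the pool is (3, 5, 4, 5)
  run J3 (needs (2, 4, 4, 5), free (3, 5, 4, 5)); after release of (0, 0, 2, 1) the pool is (3, 5, 6, 6)
  run J9 (needs (3, 1, 3, 1), free (3, 5, 6, 6)); after release of (1, 3, 1, 0) the pool is (4, 8, 7, 6)


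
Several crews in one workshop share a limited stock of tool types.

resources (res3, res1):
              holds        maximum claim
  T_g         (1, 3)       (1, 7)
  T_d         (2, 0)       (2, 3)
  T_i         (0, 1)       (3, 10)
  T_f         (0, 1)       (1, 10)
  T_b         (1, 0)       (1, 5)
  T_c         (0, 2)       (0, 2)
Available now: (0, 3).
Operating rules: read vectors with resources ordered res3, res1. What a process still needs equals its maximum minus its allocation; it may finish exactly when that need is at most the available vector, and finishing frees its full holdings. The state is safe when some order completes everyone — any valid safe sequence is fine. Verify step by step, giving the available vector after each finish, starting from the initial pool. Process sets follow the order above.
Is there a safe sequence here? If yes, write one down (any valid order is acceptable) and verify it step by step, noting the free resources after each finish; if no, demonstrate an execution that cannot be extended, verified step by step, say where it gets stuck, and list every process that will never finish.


The state is UNSAFE.
Key observation: the wall is res1: completing T_d, T_c, T_b, T_g brings the pool only to (4, 8), and all the rest need more.
Going as far as possible: T_d, T_c, T_b, T_g; after that, nothing fits. Step-by-step check:
  pool = (0, 3)
  run T_d (needs (0, 3), free (0, 3)); after release of (2, 0) the pool is (2, 3)
  run T_c (needs (0, 0), free (2, 3)); after release of (0, 2) the pool is (2, 5)
  run T_b (needs (0, 5), free (2, 5)); after release of (1, 0) the pool is (3, 5)
  run T_g (needs (0, 4), free (3, 5)); after release of (1, 3) the pool is (4, 8)
  T_i cannot run: need (3, 9) vs free (4, 8) (insufficient res1)
  T_f cannot run: need (1, 9) vs free (4, 8) (insufficient res1)
Never able to finish: T_i and T_f.


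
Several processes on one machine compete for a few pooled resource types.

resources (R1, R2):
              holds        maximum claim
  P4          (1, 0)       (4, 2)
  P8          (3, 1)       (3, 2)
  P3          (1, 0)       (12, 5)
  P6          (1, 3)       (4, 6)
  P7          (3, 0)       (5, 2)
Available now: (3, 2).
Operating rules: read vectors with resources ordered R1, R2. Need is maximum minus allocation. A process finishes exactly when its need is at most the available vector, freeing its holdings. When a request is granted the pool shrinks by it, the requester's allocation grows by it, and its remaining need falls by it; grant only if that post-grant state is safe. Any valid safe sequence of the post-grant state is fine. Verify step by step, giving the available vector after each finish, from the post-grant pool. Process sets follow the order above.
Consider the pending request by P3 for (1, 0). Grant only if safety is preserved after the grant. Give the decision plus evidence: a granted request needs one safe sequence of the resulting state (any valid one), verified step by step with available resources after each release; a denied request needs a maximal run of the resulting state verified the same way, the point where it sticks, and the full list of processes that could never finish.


GRANT. The post-grant state is safe; one safe sequence: P8, P7, P6, P4, P3.
Key observation: (2, 2) free after granting still covers P8 first, and each release covers the next.
Check on the post-grant state, step by step:
  pool = (2, 2)
  P8 needs (0, 1) <= (2, 2) -> finishes; pool += (3, 1) = (5, 3)
  P7 needs (2, 2) <= (5, 3) -> finishes; pool += (3, 0) = (8, 3)
  P6 needs (3, 3) <= (8, 3) -> finishes; pool += (1, 3) = (9, 6)
  P4 needs (3, 2) <= (9, 6) -> finishes; pool += (1, 0) = (10, 6)
  P3 needs (10, 5) <= (10, 6) -> finishes; pool += (2, 0) = (12, 6)


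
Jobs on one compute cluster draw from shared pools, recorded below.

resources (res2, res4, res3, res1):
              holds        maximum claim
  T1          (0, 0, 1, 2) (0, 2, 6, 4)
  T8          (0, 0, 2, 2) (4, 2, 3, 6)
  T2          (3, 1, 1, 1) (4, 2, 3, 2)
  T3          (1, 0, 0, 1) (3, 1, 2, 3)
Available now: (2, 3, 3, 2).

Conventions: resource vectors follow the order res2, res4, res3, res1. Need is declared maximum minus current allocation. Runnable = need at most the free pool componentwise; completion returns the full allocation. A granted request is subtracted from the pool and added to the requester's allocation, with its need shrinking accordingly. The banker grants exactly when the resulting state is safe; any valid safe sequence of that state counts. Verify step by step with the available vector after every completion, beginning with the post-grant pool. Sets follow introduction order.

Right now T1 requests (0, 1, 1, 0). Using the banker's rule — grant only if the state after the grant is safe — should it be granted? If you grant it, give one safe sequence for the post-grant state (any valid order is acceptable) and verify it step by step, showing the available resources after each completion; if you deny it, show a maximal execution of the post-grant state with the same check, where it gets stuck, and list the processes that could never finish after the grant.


GRANT — the state after the grant stays safe, e.g. via T3, T2, T8, T1.
Key observation: even at the reduced pool (2, 2, 2, 2), T3 fits immediately, so safety survives the grant.
Step-by-step check of the post-grant state:
  pool = (2, 2, 2, 2)
  T3 needs (2, 1, 2, 2) <= (2, 2, 2, 2) -> finishes; pool += (1, 0, 0, 1) = (3, 2, 2, 3)
  T2 needs (1, 1, 2, 1) <= (3, 2, 2, 3) -> finishes; pool += (3, 1, 1, 1) = (6, 3, 3, 4)
  T8 needs (4, 2, 1, 4) <= (6, 3, 3, 4) -> finishes; pool += (0, 0, 2, 2) = (6, 3, 5, 6)
  T1 needs (0, 1, 4, 2) <= (6, 3, 5, 6) -> finishes; pool += (0, 1, 2, 2) = (6, 4, 7, 8)


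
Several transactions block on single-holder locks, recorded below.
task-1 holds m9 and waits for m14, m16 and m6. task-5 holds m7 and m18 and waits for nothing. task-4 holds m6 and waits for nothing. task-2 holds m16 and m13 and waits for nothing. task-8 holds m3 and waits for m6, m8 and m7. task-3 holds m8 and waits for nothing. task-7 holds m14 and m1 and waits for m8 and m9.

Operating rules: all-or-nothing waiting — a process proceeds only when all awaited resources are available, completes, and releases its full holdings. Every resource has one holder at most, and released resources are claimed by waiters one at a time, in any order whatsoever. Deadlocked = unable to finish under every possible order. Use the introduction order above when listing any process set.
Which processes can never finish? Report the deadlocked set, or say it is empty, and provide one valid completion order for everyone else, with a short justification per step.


The deadlocked set is task-1 and task-7.
Key observation: the loop task-1 -> task-7 -> task-1 blocks itself forever; no other process is dragged down with it.
The rest can finish in the order task-4, task-5, task-3, task-2, task-8.
Walking it through:
  task-4 waits on nothing -> runs at once and releases m6
  task-5 waits on nothing -> runs at once and releases m7 and m18
  task-3 waits on nothing -> runs at once and releases m8
  task-2 waits on nothing -> runs at once and releases m16 and m13
  run task-8 (all its waits — m6, m8 and m7 — are resolved); releases m3


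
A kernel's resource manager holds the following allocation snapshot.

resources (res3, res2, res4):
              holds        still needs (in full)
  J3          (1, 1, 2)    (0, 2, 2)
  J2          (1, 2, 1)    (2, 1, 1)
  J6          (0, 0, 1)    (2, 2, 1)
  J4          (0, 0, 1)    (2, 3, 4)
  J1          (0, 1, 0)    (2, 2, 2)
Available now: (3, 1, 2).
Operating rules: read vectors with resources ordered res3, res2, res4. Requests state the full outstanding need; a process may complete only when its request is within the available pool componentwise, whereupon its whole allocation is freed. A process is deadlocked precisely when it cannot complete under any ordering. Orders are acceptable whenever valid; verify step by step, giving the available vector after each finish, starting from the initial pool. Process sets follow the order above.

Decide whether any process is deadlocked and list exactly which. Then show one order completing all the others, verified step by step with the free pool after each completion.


No process is deadlocked.
Key observation: starting with J2, each completion frees enough for the next — no one is permanently blocked.
The rest can finish in the order J2, J6, J4, J1, J3. Verifying each step:
  pool = (3, 1, 2)
  run J2 (needs (2, 1, 1), free (3, 1, 2)); after release of (1, 2, 1) the pool is (4, 3, 3)
  run J6 (needs (2, 2, 1), free (4, 3, 3)); after release of (0, 0, 1) the pool is (4, 3, 4)
  run J4 (needs (2, 3, 4), free (4, 3, 4)); after release of (0, 0, 1) the pool is (4, 3, 5)
  run J1 (needs (2, 2, 2), free (4, 3, 5)); after release of (0, 1, 0) the pool is (4, 4, 5)
  run J3 (needs (0, 2, 2), free (4, 4, 5)); after release of (1, 1, 2) the pool is (5, 5, 7)


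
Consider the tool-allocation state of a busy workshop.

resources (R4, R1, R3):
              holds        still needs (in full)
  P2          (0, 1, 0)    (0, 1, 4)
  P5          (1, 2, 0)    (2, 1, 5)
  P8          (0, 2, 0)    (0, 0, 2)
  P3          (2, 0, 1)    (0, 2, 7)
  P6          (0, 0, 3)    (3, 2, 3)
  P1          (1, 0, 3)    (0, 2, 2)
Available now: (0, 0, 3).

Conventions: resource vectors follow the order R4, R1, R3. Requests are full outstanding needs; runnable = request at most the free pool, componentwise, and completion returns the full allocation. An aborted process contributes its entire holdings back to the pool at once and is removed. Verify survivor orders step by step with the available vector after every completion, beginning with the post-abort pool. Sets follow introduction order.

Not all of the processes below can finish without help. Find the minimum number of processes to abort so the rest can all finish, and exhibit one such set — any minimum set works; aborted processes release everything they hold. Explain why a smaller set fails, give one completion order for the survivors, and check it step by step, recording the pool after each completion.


Abort P3.
Key observation: the deadlocked P6 becomes finishable only because P3 released (2, 0, 1); it completes at step 3 below.
Why nothing smaller works: aborting no one leaves the state deadlocked as given.
Survivors finish in the order: P8, P1, P6, P5, P2. Step-by-step check (pool after the aborts first):
  pool = (2, 0, 4)
  P8 needs (0, 0, 2) <= (2, 0, 4) -> finishes; pool += (0, 2, 0) = (2, 2, 4)
  P1 needs (0, 2, 2) <= (2, 2, 4) -> finishes; pool += (1, 0, 3) = (3, 2, 7)
  P6 needs (3, 2, 3) <= (3, 2, 7) -> finishes; pool += (0, 0, 3) = (3, 2, 10)
  P5 needs (2, 1, 5) <= (3, 2, 10) -> finishes; pool += (1, 2, 0) = (4, 4, 10)
  P2 needs (0, 1, 4) <= (4, 4, 10) -> finishes; pool += (0, 1, 0) = (4, 5, 10)


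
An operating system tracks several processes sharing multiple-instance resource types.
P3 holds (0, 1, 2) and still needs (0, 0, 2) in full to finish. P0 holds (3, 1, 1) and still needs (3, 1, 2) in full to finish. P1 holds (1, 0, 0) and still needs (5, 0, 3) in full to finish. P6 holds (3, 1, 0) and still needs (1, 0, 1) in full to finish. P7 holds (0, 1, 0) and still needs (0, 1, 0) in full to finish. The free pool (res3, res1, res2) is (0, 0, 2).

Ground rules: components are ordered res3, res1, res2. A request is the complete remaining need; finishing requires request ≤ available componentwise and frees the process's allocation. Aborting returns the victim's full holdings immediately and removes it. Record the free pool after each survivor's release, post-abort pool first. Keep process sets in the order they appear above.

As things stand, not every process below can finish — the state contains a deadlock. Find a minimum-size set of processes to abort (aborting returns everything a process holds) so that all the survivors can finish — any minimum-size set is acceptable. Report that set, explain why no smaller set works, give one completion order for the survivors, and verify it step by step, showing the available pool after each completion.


Abort P6.
Key observation: no ordering could ever have run P0 before the abort of P6; with (3, 1, 0) back in the pool it fits at step 3.
Minimality: the empty abort set fails — the state is deadlocked as it stands.
Survivors finish in the order: P3, P7, P0, P1. Walking it through (pool after the aborts first):
  pool = (3, 1, 2)
  P3 needs (0, 0, 2) <= (3, 1, 2) -> finishes; pool += (0, 1, 2) = (3, 2, 4)
  P7 needs (0, 1, 0) <= (3, 2, 4) -> finishes; pool += (0, 1, 0) = (3, 3, 4)
  P0 needs (3, 1, 2) <= (3, 3, 4) -> finishes; pool += (3, 1, 1) = (6, 4, 5)
  P1 needs (5, 0, 3) <= (6, 4, 5) -> finishes; pool += (1, 0, 0) = (7, 4, 5)


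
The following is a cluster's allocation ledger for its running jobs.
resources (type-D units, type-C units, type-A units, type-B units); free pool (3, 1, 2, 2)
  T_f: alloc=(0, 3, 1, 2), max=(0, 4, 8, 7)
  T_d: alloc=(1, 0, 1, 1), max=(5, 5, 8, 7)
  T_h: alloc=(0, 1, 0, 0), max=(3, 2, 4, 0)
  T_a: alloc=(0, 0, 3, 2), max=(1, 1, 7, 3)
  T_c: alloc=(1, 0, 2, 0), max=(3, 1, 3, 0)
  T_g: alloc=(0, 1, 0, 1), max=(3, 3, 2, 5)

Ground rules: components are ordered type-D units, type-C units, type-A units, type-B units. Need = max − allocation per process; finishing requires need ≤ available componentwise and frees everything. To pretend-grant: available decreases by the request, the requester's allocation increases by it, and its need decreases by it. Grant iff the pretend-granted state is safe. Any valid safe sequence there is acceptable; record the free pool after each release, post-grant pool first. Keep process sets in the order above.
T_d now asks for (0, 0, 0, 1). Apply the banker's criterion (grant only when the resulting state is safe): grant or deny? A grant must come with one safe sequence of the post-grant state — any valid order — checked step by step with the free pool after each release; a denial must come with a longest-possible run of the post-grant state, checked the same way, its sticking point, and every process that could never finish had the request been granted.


DENY: after the grant no complete ordering would exist.
Key observation: no order helps: past T_c, T_a, T_h, the free pool tops out at (4, 2, 7, 3), below what each blocked process needs in type-B units.
After a pretend grant, a maximal execution: T_c, T_a, T_h — then nothing else fits. Step-by-step check:
  pool = (3, 1, 2, 1)
  T_c needs (2, 1, 1, 0) <= (3, 1, 2, 1) -> finishes; pool += (1, 0, 2, 0) = (4, 1, 4, 1)
  T_a needs (1, 1, 4, 1) <= (4, 1, 4, 1) -> finishes; pool += (0, 0, 3, 2) = (4, 1, 7, 3)
  T_h needs (3, 1, 4, 0) <= (4, 1, 7, 3) -> finishes; pool += (0, 1, 0, 0) = (4, 2, 7, 3)
  T_f still needs (0, 1, 7, 5) but only (4, 2, 7, 3) is free — short on type-B units
  T_d still needs (4, 5, 7, 5) but only (4, 2, 7, 3) is free — short on type-C units and type-B units
  T_g still needs (3, 2, 2, 4) but only (4, 2, 7, 3) is free — short on type-B units
Post-grant, the permanently blocked set is T_f, T_d and T_g.


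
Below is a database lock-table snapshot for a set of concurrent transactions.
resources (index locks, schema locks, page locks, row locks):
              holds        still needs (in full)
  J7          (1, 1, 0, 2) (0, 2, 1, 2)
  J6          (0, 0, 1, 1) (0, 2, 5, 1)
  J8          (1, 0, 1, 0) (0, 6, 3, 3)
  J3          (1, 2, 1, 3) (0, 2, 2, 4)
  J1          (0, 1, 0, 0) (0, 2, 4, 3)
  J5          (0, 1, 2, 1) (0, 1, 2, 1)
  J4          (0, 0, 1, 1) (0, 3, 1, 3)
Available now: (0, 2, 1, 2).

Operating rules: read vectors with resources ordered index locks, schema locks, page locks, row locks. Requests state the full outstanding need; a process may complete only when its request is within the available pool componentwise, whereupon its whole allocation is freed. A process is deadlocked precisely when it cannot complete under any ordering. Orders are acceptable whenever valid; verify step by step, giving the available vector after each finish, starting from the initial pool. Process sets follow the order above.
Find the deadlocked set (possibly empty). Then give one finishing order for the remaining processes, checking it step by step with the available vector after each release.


No process is deadlocked.
Key observation: J7 fits the free pool immediately, and its release cascades until everyone finishes.
The rest can finish in the order J7, J4, J3, J5, J1, J8, J6. Step-by-step check:
  pool = (0, 2, 1, 2)
  run J7 (needs (0, 2, 1, 2), free (0, 2, 1, 2)); after release of (1, 1, 0, 2) the pool is (1, 3, 1, 4)
  run J4 (needs (0, 3, 1, 3), free (1, 3, 1, 4)); after release of (0, 0, 1, 1) the pool is (1, 3, 2, 5)
  run J3 (needs (0, 2, 2, 4), free (1, 3, 2, 5)); after release of (1, 2, 1, 3) the pool is (2, 5, 3, 8)
  run J5 (needs (0, 1, 2, 1), free (2, 5, 3, 8)); after release of (0, 1, 2, 1) the pool is (2, 6, 5, 9)
  run J1 (needs (0, 2, 4, 3), free (2, 6, 5, 9)); after release of (0, 1, 0, 0) the pool is (2, 7, 5, 9)
  run J8 (needs (0, 6, 3, 3), free (2, 7, 5, 9)); after release of (1, 0, 1, 0) the pool is (3, 7, 6, 9)
  run J6 (needs (0, 2, 5, 1), free (3, 7, 6, 9)); after release of (0, 0, 1, 1) the pool is (3, 7, 7, 10)


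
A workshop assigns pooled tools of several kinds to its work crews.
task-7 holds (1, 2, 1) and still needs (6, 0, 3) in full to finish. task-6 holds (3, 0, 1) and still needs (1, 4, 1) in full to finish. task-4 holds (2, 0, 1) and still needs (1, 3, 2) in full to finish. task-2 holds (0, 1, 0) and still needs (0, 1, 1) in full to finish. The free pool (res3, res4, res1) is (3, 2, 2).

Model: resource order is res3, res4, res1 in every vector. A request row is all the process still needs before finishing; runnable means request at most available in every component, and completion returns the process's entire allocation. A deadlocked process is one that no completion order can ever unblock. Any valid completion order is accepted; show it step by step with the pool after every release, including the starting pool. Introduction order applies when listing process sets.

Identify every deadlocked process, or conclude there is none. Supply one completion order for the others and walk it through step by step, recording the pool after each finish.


Deadlocked: task-7 and task-6.
Key observation: after task-2, task-4 the pool peaks at (5, 3, 3), and each blocked process is short somewhere: task-7 on res3; task-6 on res4.
A valid finishing order for the others: task-2, task-4. Check, step by step:
  pool = (3, 2, 2)
  run task-2 (needs (0, 1, 1), free (3, 2, 2)); after release of (0, 1, 0) the pool is (3, 3, 2)
  run task-4 (needs (1, 3, 2), free (3, 3, 2)); after release of (2, 0, 1) the pool is (5, 3, 3)
None of the blocked processes ever fits:
  blocked: task-7 wants (6, 0, 3), pool (5, 3, 3) — not enough res3
  blocked: task-6 wants (1, 4, 1), pool (5, 3, 3) — not enough res4


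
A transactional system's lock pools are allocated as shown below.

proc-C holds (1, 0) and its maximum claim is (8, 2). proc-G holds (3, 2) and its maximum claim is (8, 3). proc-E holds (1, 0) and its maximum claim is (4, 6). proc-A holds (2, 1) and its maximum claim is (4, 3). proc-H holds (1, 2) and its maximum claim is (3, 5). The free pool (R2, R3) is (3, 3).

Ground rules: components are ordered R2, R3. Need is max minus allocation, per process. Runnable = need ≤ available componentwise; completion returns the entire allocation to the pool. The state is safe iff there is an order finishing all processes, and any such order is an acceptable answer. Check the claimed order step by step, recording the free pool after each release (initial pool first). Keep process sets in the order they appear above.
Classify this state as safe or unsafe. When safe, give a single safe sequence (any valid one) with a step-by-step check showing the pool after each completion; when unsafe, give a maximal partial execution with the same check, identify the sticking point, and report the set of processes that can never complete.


The state is SAFE; one workable sequence: proc-H, proc-A, proc-E, proc-G, proc-C.
Key observation: the order's first zero-slack moment is proc-H ((2, 3) needed, (3, 3) free — a requested resource with nothing to spare).
Verifying each step:
  pool = (3, 3)
  run proc-H (needs (2, 3), free (3, 3)); after release of (1, 2) the pool is (4, 5)
  run proc-A (needs (2, 2), free (4, 5)); after release of (2, 1) the pool is (6, 6)
  run proc-E (needs (3, 6), free (6, 6)); after release of (1, 0) the pool is (7, 6)
  run proc-G (needs (5, 1), free (7, 6)); after release of (3, 2) the pool is (10, 8)
  run proc-C (needs (7, 2), free (10, 8)); after release of (1, 0) the pool is (11, 8)


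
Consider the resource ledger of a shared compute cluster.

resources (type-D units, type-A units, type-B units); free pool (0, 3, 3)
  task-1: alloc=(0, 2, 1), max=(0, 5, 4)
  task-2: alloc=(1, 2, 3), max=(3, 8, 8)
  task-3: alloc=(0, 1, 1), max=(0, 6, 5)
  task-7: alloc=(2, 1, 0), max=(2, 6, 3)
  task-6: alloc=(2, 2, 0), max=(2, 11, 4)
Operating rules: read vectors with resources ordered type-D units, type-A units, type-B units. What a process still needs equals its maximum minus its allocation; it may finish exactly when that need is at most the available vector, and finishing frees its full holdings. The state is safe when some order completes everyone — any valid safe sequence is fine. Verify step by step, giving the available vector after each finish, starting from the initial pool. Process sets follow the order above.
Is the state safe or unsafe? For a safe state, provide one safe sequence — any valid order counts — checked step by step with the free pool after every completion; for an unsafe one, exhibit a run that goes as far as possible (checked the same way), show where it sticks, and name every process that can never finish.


SAFE, for example via the order task-1, task-7, task-3, task-2, task-6.
Key observation: task-1 is the earliest step where a requested resource binds exactly: need (0, 3, 3), pool (0, 3, 3) at its turn.
Verifying each step:
  pool = (0, 3, 3)
  task-1: need (0, 3, 3) fits (0, 3, 3); releases (0, 2, 1), pool now (0, 5, 4)
  task-7: need (0, 5, 3) fits (0, 5, 4); releases (2, 1, 0), pool now (2, 6, 4)
  task-3: need (0, 5, 4) fits (2, 6, 4); releases (0, 1, 1), pool now (2, 7, 5)
  task-2: need (2, 6, 5) fits (2, 7, 5); releases (1, 2, 3), pool now (3, 9, 8)
  task-6: need (0, 9, 4) fits (3, 9, 8); releases (2, 2, 0), pool now (5, 11, 8)


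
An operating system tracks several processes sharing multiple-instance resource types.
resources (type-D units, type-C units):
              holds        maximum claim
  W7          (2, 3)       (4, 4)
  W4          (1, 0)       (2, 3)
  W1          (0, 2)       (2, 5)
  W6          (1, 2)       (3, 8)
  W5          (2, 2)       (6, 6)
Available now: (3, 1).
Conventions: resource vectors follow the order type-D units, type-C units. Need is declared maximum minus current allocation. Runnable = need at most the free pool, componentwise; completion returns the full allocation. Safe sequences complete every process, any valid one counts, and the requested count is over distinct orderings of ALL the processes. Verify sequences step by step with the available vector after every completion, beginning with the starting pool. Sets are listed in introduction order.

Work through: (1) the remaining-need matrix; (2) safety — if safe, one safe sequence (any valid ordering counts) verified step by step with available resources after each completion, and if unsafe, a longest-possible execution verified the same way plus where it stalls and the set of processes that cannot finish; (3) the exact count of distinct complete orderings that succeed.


(1) Outstanding need per process (order type-D units, type-C units):
  W7: (2, 1)
  W4: (1, 3)
  W1: (2, 3)
  W6: (2, 6)
  W5: (4, 4)
(2) SAFE. One safe sequence: W7, W4, W5, W6, W1.
Key observation: at W7 the run first touches a limit — (2, 1) against (3, 1), exact on a resource it actually requests.
Check, step by step:
  pool = (3, 1)
  W7 needs (2, 1) <= (3, 1) -> finishes; pool += (2, 3) = (5, 4)
  W4 needs (1, 3) <= (5, 4) -> finishes; pool += (1, 0) = (6, 4)
  W5 needs (4, 4) <= (6, 4) -> finishes; pool += (2, 2) = (8, 6)
  W6 needs (2, 6) <= (8, 6) -> finishes; pool += (1, 2) = (9, 8)
  W1 needs (2, 3) <= (9, 8) -> finishes; pool += (0, 2) = (9, 10)
(3) Exactly 16 of the possible complete orderings are safe sequences.


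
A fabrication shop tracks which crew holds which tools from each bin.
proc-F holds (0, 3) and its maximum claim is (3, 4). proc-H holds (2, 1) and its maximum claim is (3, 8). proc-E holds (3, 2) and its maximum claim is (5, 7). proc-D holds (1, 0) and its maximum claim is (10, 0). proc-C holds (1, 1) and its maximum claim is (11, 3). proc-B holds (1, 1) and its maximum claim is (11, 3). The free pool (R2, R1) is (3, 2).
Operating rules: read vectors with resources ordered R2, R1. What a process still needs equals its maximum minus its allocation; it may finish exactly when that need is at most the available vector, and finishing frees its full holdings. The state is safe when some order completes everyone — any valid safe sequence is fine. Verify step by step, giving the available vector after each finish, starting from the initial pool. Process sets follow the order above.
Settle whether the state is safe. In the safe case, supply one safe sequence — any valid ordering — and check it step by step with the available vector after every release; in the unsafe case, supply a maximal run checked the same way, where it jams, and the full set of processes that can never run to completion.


UNSAFE.
Key observation: even finishing proc-F, proc-E, proc-H leaves just (8, 8) free — too little R2 for any of the remaining processes.
The run proc-F, proc-E, proc-H cannot be extended any further. Check, step by step:
  pool = (3, 2)
  run proc-F (needs (3, 1), free (3, 2)); after release of (0, 3) the pool is (3, 5)
  run proc-E (needs (2, 5), free (3, 5)); after release of (3, 2) the pool is (6, 7)
  run proc-H (needs (1, 7), free (6, 7)); after release of (2, 1) the pool is (8, 8)
  blocked: proc-D wants (9, 0), pool (8, 8) — not enough R2
  blocked: proc-C wants (10, 2), pool (8, 8) — not enough R2
  blocked: proc-B wants (10, 2), pool (8, 8) — not enough R2
Permanently blocked: proc-D, proc-C and proc-B.


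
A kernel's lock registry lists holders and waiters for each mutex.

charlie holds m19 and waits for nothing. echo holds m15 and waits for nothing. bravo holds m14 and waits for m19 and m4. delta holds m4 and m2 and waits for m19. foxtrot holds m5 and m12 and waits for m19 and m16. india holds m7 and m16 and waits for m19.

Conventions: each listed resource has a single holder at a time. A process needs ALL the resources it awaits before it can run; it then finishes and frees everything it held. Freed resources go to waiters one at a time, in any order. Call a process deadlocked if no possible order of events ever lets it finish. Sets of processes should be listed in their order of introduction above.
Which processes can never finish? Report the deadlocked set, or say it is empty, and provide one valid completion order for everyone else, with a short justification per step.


Nothing here is deadlocked.
Key observation: the waits form no ring: some process can always run, and its releases unblock the others one by one.
A valid finishing order for the others: charlie, india, echo, foxtrot, delta, bravo.
Walking it through:
  run charlie (it waits on nothing); releases m19
  run india (all its waits — m19 — are resolved); releases m7 and m16
  run echo (it waits on nothing); releases m15
  run foxtrot (all its waits — m19 and m16 — are resolved); releases m5 and m12
  run delta (all its waits — m19 — are resolved); releases m4 and m2
  run bravo (all its waits — m19 and m4 — are resolved); releases m14


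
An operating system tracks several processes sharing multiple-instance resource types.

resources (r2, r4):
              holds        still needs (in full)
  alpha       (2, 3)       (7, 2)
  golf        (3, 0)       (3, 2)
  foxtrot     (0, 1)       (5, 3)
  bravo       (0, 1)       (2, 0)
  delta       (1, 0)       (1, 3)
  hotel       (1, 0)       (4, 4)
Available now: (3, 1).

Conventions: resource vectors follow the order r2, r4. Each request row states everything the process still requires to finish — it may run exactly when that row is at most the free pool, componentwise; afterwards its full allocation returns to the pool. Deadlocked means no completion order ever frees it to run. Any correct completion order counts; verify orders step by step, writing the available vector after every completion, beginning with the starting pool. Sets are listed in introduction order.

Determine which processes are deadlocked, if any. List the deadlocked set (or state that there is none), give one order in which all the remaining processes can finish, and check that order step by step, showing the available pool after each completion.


Deadlocked: alpha, foxtrot, delta and hotel.
Key observation: after bravo, golf the pool peaks at (6, 2), and each blocked process is short somewhere: alpha on r2; foxtrot on r4; delta on r4; hotel on r4.
One completion order for the rest: bravo, golf. Check, step by step:
  pool = (3, 1)
  bravo needs (2, 0) <= (3, 1) -> finishes; pool += (0, 1) = (3, 2)
  golf needs (3, 2) <= (3, 2) -> finishes; pool += (3, 0) = (6, 2)
The stuck group stays short no matter what:
  alpha still needs (7, 2) but only (6, 2) is free — short on r2
  foxtrot still needs (5, 3) but only (6, 2) is free — short on r4
  delta still needs (1, 3) but only (6, 2) is free — short on r4
  hotel still needs (4, 4) but only (6, 2) is free — short on r4


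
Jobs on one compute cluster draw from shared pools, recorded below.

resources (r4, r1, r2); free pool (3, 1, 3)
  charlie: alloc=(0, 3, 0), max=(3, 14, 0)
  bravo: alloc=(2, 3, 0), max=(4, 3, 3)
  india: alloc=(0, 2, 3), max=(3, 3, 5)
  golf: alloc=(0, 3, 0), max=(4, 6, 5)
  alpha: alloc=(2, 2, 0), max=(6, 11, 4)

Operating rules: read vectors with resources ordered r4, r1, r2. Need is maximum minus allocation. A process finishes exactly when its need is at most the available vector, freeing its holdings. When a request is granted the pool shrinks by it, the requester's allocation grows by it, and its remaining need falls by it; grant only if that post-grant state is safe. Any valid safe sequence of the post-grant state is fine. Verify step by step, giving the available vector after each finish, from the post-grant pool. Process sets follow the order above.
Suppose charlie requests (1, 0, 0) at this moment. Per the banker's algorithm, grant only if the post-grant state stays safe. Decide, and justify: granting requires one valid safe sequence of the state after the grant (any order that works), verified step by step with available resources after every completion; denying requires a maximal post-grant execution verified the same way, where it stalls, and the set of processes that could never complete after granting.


GRANT — the state after the grant stays safe, e.g. via bravo, india, golf, alpha, charlie.
Key observation: the transfer keeps a workable pool ((2, 1, 3)); bravo starts the safe sequence.
Verifying the post-grant state step by step:
  pool = (2, 1, 3)
  bravo: need (2, 0, 3) fits (2, 1, 3); releases (2, 3, 0), pool now (4, 4, 3)
  india: need (3, 1, 2) fits (4, 4, 3); releases (0, 2, 3), pool now (4, 6, 6)
  golf: need (4, 3, 5) fits (4, 6, 6); releases (0, 3, 0), pool now (4, 9, 6)
  alpha: need (4, 9, 4) fits (4, 9, 6); releases (2, 2, 0), pool now (6, 11, 6)
  charlie: need (2, 11, 0) fits (6, 11, 6); releases (1, 3, 0), pool now (7, 14, 6)


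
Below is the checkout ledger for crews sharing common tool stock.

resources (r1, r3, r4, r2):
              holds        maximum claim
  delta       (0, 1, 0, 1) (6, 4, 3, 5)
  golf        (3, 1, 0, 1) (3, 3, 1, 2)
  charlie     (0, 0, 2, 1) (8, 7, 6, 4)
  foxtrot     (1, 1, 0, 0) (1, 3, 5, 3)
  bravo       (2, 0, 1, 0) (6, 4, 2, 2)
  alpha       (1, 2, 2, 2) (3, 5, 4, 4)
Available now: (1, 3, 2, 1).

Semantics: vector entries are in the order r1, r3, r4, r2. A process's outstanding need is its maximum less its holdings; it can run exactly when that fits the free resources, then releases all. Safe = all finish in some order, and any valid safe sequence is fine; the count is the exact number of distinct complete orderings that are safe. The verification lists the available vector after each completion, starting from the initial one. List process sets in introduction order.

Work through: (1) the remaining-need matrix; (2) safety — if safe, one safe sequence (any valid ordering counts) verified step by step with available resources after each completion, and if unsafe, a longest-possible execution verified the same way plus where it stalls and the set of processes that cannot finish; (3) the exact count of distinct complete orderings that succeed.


(1) Need matrix, components ordered r1, r3, r4, r2:
  delta: (6, 3, 3, 4)
  golf: (0, 2, 1, 1)
  charlie: (8, 7, 4, 3)
  foxtrot: (0, 2, 5, 3)
  bravo: (4, 4, 1, 2)
  alpha: (2, 3, 2, 2)
(2) SAFE — a valid safe sequence is golf, alpha, bravo, foxtrot, charlie, delta.
Key observation: golf is the earliest step where a requested resource binds exactly: need (0, 2, 1, 1), pool (1, 3, 2, 1) at its turn.
Walking it through:
  pool = (1, 3, 2, 1)
  run golf (needs (0, 2, 1, 1), free (1, 3, 2, 1)); after release of (3, 1, 0, 1) the pool is (4, 4, 2, 2)
  run alpha (needs (2, 3, 2, 2), free (4, 4, 2, 2)); after release of (1, 2, 2, 2) the pool is (5, 6, 4, 4)
  run bravo (needs (4, 4, 1, 2), free (5, 6, 4, 4)); after release of (2, 0, 1, 0) the pool is (7, 6, 5, 4)
  run foxtrot (needs (0, 2, 5, 3), free (7, 6, 5, 4)); after release of (1, 1, 0, 0) the pool is (8, 7, 5, 4)
  run charlie (needs (8, 7, 4, 3), free (8, 7, 5, 4)); after release of (0, 0, 2, 1) the pool is (8, 7, 7, 5)
  run delta (needs (6, 3, 3, 4), free (8, 7, 7, 5)); after release of (0, 1, 0, 1) the pool is (8, 8, 7, 6)
(3) The exact count: 6 of the possible complete orderings are safe sequences.


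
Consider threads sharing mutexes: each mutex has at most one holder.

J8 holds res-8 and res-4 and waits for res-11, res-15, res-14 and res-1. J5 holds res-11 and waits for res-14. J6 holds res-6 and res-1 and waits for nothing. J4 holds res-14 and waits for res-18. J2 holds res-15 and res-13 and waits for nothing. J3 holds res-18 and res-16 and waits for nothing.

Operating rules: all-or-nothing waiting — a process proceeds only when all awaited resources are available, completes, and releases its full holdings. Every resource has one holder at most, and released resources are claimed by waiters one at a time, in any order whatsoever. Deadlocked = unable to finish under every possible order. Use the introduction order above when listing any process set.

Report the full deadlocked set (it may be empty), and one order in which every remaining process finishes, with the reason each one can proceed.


The deadlocked set is empty.
Key observation: all waits point, directly or indirectly, at processes that can finish, so nothing is permanently blocked.
One completion order for the rest: J6, J3, J4, J5, J2, J8.
Walking it through:
  J6 waits on nothing -> runs at once and releases res-6 and res-1
  J3 waits on nothing -> runs at once and releases res-18 and res-16
  J4 waits on res-18 — all released -> runs and releases res-14
  J5 waits on res-14 — all released -> runs and releases res-11
  J2 waits on nothing -> runs at once and releases res-15 and res-13
  J8 waits on res-11, res-15, res-14 and res-1 — all released -> runs and releases res-8 and res-4


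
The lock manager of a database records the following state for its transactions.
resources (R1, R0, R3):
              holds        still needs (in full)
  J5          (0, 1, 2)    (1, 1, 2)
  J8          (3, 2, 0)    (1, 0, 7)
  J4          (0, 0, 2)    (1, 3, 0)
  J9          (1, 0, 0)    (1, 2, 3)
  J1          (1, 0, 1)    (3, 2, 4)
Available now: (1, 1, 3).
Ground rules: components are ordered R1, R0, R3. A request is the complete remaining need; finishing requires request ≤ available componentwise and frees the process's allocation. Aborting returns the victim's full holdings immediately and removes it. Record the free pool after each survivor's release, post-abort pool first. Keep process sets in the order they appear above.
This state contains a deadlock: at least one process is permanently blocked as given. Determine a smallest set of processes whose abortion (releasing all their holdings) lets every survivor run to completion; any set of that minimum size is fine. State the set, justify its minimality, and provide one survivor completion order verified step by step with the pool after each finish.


Minimum abort set: J4.
Key observation: the returned (0, 0, 2) from J4 is what brings J8 — unrunnable before, under any order — into play at step 3.
Minimality: the empty abort set fails — the state is deadlocked as it stands.
One survivor order: J5, J9, J8, J1. Verifying each step (post-abort pool first):
  pool = (1, 1, 5)
  run J5 (needs (1, 1, 2), free (1, 1, 5)); after release of (0, 1, 2) the pool is (1, 2, 7)
  run J9 (needs (1, 2, 3), free (1, 2, 7)); after release of (1, 0, 0) the pool is (2, 2, 7)
  run J8 (needs (1, 0, 7), free (2, 2, 7)); after release of (3, 2, 0) the pool is (5, 4, 7)
  run J1 (needs (3, 2, 4), free (5, 4, 7)); after release of (1, 0, 1) the pool is (6, 4, 8)


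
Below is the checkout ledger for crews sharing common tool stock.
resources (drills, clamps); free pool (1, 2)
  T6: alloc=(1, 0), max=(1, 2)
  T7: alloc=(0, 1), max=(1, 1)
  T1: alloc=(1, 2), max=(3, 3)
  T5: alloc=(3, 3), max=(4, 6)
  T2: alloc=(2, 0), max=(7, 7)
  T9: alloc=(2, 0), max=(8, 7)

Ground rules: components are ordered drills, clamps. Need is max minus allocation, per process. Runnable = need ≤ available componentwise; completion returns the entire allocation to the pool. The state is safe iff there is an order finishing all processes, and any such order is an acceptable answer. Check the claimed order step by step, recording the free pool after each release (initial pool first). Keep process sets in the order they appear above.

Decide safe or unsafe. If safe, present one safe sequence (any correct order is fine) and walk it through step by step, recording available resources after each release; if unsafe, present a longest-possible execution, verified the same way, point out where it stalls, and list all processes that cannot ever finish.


SAFE — a valid safe sequence is T7, T5, T1, T6, T2, T9.
Key observation: at T7 the run first touches a limit — (1, 0) against (1, 2), exact on a resource it actually requests.
Walking it through:
  pool = (1, 2)
  run T7 (needs (1, 0), free (1, 2)); after release of (0, 1) the pool is (1, 3)
  run T5 (needs (1, 3), free (1, 3)); after release of (3, 3) the pool is (4, 6)
  run T1 (needs (2, 1), free (4, 6)); after release of (1, 2) the pool is (5, 8)
  run T6 (needs (0, 2), free (5, 8)); after release of (1, 0) the pool is (6, 8)
  run T2 (needs (5, 7), free (6, 8)); after release of (2, 0) the pool is (8, 8)
  run T9 (needs (6, 7), free (8, 8)); after release of (2, 0) the pool is (10, 8)
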